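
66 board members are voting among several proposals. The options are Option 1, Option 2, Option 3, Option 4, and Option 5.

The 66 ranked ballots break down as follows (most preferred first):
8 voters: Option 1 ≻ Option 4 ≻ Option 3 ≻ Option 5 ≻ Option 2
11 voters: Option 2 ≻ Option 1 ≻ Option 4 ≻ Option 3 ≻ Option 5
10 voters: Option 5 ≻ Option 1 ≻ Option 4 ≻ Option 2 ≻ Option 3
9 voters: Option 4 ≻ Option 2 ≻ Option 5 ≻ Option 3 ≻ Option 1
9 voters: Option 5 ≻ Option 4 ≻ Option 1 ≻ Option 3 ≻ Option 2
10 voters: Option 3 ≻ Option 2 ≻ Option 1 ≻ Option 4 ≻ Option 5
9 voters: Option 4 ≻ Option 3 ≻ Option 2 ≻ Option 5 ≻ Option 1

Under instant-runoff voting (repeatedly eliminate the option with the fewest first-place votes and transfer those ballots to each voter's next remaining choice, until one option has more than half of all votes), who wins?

Option 4

Round 1: Option 1 8, Option 2 11, Option 3 10, Option 4 18, Option 5 19. Option 1 eliminated.
Round 2: Option 2 11, Option 3 10, Option 4 26, Option 5 19. Option 3 eliminated.
Round 3: Option 2 21, Option 4 26, Option 5 19. Option 5 eliminated.
Round 4: Option 2 21, Option 4 45. Option 4 has a majority (≥34).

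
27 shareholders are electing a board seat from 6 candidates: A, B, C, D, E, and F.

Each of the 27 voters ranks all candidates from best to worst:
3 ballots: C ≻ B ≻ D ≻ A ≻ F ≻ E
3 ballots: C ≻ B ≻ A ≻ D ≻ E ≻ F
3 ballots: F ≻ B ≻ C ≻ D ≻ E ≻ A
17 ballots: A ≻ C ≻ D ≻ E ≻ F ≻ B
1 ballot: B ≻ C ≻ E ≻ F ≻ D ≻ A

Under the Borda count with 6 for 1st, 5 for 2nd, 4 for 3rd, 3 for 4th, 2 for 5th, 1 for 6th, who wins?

A: 3×3 + 3×4 + 3×1 + 17×6 + 1×1 = 127
B: 3×5 + 3×5 + 3×5 + 17×1 + 1×6 = 68
C: 3×6 + 3×6 + 3×4 + 17×5 + 1×5 = 138
D: 3×4 + 3×3 + 3×3 + 17×4 + 1×2 = 100
E: 3×1 + 3×2 + 3×2 + 17×3 + 1×4 = 70
F: 3×2 + 3×1 + 3×6 + 17×2 + 1×3 = 64

C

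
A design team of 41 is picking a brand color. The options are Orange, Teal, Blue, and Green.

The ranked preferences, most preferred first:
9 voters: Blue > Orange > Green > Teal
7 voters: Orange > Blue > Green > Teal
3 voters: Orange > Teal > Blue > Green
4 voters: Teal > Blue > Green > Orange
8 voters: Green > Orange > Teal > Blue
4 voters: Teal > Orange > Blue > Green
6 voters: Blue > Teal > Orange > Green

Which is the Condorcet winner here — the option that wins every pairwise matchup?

Orange

Orange vs Teal: 27–14
Orange vs Blue: 22–19
Orange vs Green: 29–12
Orange beats every other option.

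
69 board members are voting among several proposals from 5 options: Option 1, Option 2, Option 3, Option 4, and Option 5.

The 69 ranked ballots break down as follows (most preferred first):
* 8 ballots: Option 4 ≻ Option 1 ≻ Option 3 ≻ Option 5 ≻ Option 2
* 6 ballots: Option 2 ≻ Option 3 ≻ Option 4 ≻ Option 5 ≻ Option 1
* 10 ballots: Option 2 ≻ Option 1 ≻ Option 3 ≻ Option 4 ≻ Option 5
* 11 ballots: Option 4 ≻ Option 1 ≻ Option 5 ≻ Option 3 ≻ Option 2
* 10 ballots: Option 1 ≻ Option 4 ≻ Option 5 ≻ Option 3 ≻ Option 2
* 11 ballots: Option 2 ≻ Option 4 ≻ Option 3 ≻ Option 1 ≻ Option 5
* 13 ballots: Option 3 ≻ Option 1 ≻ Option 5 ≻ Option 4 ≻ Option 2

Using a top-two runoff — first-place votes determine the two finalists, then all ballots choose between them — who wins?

Round 1 first-place votes: Option 1 10, Option 2 27, Option 3 13, Option 4 19, Option 5 0. Option 2 and Option 4 advance.
Runoff: Option 2 is ranked above Option 4 on 27 ballots, Option 4 above Option 2 on 42.

Option 4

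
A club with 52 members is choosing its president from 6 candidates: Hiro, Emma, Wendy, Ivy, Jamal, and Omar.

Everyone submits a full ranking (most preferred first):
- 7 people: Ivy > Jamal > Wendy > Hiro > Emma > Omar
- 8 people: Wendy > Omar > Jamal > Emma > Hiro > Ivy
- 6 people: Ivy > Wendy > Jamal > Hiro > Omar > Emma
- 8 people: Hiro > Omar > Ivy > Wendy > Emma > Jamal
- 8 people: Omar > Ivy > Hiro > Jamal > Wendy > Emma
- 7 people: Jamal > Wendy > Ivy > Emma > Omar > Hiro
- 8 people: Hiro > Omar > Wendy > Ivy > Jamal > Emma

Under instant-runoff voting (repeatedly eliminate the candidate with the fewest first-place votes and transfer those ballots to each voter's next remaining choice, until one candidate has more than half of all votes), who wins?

Ivy

Round 1: Hiro 16, Emma 0, Wendy 8, Ivy 13, Jamal 7, Omar 8. Emma eliminated.
Round 2: Hiro 16, Wendy 8, Ivy 13, Jamal 7, Omar 8. Jamal eliminated.
Round 3: Hiro 16, Wendy 15, Ivy 13, Omar 8. Omar eliminated.
Round 4: Hiro 16, Wendy 15, Ivy 21. Wendy eliminated.
Round 5: Hiro 24, Ivy 28. Ivy has a majority (≥27).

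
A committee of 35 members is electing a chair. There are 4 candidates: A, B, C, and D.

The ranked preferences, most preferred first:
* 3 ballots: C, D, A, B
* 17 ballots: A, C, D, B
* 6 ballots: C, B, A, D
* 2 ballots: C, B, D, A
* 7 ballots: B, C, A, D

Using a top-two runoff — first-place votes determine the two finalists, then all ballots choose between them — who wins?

Round 1 first-place votes: A 17, B 7, C 11, D 0. A and C advance.
Runoff: A is ranked above C on 17 ballots, C above A on 18.

C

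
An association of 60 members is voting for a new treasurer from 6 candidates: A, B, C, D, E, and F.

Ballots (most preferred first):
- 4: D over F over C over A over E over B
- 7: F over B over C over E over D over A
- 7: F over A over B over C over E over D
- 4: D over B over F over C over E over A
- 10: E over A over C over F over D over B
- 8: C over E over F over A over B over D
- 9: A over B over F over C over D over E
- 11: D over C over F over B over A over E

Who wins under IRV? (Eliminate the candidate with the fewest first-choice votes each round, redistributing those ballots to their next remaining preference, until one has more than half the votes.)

Round 1: A 9, B 0, C 8, D 19, E 10, F 14. B eliminated.
Round 2: A 9, C 8, D 19, E 10, F 14. C eliminated.
Round 3: A 9, D 19, E 18, F 14. A eliminated.
Round 4: D 19, E 18, F 23. E eliminated.
Round 5: D 19, F 41. F has a majority (≥31).

F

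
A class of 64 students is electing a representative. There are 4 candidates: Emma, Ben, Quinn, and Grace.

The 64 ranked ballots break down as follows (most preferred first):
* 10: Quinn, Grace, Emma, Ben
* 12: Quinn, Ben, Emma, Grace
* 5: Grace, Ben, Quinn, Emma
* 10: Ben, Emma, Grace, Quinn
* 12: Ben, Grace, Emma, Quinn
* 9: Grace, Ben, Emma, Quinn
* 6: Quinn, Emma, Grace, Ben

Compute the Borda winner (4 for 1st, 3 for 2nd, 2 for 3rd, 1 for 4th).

Emma: 10×2 + 12×2 + 5×1 + 10×3 + 12×2 + 9×2 + 6×3 = 139
Ben: 10×1 + 12×3 + 5×3 + 10×4 + 12×4 + 9×3 + 6×1 = 182
Quinn: 10×4 + 12×4 + 5×2 + 10×1 + 12×1 + 9×1 + 6×4 = 153
Grace: 10×3 + 12×1 + 5×4 + 10×2 + 12×3 + 9×4 + 6×2 = 166

Ben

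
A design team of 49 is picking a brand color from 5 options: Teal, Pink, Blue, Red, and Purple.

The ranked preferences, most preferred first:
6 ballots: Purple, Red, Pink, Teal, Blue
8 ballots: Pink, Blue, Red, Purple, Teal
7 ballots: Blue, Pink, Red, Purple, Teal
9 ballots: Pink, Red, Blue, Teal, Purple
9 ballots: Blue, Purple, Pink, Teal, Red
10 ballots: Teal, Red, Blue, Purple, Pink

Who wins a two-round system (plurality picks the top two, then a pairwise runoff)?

Round 1 first-place votes: Teal 10, Pink 17, Blue 16, Red 0, Purple 6. Pink and Blue advance.
Runoff: Pink is ranked above Blue on 23 ballots, Blue above Pink on 26.

Blue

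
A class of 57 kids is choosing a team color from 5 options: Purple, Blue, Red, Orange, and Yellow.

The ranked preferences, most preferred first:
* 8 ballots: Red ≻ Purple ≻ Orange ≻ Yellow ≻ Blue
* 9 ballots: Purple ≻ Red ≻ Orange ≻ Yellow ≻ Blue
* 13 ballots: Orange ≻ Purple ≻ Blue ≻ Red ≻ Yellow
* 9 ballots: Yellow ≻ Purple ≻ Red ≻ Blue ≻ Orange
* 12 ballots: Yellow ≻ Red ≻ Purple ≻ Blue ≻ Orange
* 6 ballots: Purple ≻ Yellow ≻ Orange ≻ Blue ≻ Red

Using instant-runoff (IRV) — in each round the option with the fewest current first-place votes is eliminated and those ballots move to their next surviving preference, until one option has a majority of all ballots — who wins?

Purple

Round 1: Purple 15, Blue 0, Red 8, Orange 13, Yellow 21. Blue eliminated.
Round 2: Purple 15, Red 8, Orange 13, Yellow 21. Red eliminated.
Round 3: Purple 23, Orange 13, Yellow 21. Orange eliminated.
Round 4: Purple 36, Yellow 21. Purple has a majority (≥29).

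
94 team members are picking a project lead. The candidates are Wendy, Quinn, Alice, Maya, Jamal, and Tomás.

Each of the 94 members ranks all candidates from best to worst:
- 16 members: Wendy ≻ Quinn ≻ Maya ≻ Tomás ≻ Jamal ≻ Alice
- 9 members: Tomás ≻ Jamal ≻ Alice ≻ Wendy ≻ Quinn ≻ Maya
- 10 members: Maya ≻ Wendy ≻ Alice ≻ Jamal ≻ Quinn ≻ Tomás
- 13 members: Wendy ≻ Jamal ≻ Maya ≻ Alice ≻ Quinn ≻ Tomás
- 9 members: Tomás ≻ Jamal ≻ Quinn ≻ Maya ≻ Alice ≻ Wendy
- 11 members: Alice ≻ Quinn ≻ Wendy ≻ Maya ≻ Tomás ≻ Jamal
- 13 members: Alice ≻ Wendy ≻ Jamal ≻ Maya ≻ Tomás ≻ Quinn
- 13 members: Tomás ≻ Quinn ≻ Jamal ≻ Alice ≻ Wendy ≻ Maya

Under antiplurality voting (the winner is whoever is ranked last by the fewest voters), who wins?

Wendy

Last-place votes: Wendy 9, Quinn 13, Alice 16, Maya 22, Jamal 11, Tomás 23.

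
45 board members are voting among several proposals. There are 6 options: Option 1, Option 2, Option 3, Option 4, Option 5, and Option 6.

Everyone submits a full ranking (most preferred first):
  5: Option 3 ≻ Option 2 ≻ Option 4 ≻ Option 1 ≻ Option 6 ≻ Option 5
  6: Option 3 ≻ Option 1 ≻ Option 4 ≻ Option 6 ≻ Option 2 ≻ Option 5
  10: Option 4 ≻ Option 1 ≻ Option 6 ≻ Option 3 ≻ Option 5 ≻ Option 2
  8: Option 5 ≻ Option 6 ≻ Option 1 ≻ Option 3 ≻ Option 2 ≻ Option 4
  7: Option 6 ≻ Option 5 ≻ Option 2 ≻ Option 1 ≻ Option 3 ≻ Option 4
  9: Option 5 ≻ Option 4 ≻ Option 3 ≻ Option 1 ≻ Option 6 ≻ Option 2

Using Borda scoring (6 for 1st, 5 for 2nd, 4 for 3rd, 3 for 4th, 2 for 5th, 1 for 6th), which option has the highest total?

Option 1: 5×3 + 6×5 + 10×5 + 8×4 + 7×3 + 9×3 = 175
Option 2: 5×5 + 6×2 + 10×1 + 8×2 + 7×4 + 9×1 = 100
Option 3: 5×6 + 6×6 + 10×3 + 8×3 + 7×2 + 9×4 = 170
Option 4: 5×4 + 6×4 + 10×6 + 8×1 + 7×1 + 9×5 = 164
Option 5: 5×1 + 6×1 + 10×2 + 8×6 + 7×5 + 9×6 = 168
Option 6: 5×2 + 6×3 + 10×4 + 8×5 + 7×6 + 9×2 = 168

Option 1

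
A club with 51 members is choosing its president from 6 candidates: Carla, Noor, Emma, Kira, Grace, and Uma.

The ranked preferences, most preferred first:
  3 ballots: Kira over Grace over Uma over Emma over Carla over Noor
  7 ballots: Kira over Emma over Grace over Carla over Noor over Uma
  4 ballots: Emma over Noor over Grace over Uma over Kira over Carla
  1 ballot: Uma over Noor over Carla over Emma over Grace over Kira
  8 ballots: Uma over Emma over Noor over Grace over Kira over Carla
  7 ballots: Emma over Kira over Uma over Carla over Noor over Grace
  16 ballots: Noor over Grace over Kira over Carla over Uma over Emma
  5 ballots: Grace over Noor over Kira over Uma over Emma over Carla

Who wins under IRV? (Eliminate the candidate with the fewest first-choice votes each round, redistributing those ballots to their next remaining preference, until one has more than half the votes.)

Emma

Round 1: Carla 0, Noor 16, Emma 11, Kira 10, Grace 5, Uma 9. Carla eliminated.
Round 2: Noor 16, Emma 11, Kira 10, Grace 5, Uma 9. Grace eliminated.
Round 3: Noor 21, Emma 11, Kira 10, Uma 9. Uma eliminated.
Round 4: Noor 22, Emma 19, Kira 10. Kira eliminated.
Round 5: Noor 22, Emma 29. Emma has a majority (≥26).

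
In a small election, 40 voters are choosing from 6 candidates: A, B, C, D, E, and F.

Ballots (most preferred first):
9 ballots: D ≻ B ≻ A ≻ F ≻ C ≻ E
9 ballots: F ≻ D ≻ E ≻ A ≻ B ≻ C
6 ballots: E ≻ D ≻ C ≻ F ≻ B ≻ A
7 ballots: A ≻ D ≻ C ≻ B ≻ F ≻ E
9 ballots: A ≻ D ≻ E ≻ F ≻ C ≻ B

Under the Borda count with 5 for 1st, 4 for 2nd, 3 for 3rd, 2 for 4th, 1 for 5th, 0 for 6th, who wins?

D

A: 9×3 + 9×2 + 6×0 + 7×5 + 9×5 = 125
B: 9×4 + 9×1 + 6×1 + 7×2 + 9×0 = 65
C: 9×1 + 9×0 + 6×3 + 7×3 + 9×1 = 57
D: 9×5 + 9×4 + 6×4 + 7×4 + 9×4 = 169
E: 9×0 + 9×3 + 6×5 + 7×0 + 9×3 = 84
F: 9×2 + 9×5 + 6×2 + 7×1 + 9×2 = 100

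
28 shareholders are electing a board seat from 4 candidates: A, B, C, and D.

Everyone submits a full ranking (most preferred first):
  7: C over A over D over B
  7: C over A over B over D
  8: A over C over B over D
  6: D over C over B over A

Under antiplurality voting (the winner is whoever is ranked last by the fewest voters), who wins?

Last-place votes: A 6, B 7, C 0, D 15.

C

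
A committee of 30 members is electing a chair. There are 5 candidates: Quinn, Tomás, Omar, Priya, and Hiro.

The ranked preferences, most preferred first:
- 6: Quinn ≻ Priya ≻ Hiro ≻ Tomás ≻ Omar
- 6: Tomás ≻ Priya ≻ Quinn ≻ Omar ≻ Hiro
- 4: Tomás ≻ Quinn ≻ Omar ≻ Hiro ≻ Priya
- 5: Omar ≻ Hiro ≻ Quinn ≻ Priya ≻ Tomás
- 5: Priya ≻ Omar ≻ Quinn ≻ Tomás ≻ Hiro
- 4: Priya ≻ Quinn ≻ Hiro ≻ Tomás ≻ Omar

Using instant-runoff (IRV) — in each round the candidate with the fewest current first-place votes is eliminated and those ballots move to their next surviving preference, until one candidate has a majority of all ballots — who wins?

Round 1: Quinn 6, Tomás 10, Omar 5, Priya 9, Hiro 0. Hiro eliminated.
Round 2: Quinn 6, Tomás 10, Omar 5, Priya 9. Omar eliminated.
Round 3: Quinn 11, Tomás 10, Priya 9. Priya eliminated.
Round 4: Quinn 20, Tomás 10. Quinn has a majority (≥16).

Quinn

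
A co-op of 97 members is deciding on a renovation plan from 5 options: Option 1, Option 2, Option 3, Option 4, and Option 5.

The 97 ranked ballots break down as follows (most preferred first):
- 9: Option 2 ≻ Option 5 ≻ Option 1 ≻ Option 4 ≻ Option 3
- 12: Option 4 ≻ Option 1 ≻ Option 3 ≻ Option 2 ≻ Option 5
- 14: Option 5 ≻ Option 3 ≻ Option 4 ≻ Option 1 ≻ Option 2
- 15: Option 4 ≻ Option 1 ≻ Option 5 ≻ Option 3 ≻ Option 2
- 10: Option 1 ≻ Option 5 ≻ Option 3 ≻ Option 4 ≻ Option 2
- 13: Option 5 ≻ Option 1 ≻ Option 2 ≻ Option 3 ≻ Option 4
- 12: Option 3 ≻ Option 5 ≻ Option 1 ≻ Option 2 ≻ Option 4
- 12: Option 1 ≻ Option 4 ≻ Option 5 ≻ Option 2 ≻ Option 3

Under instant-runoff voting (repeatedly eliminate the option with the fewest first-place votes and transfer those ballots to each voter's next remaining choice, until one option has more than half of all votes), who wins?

Option 5

Round 1: Option 1 22, Option 2 9, Option 3 12, Option 4 27, Option 5 27. Option 2 eliminated.
Round 2: Option 1 22, Option 3 12, Option 4 27, Option 5 36. Option 3 eliminated.
Round 3: Option 1 22, Option 4 27, Option 5 48. Option 1 eliminated.
Round 4: Option 4 39, Option 5 58. Option 5 has a majority (≥49).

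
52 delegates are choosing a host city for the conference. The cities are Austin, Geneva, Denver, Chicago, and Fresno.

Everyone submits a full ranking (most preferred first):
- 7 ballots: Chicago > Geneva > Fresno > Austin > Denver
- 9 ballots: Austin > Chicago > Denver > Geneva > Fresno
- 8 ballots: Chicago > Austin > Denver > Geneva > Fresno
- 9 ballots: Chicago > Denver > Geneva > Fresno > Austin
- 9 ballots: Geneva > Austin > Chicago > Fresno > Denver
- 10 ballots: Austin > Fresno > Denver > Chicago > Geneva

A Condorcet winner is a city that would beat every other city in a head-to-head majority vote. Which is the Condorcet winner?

Austin vs Geneva: 27–25
Austin vs Denver: 43–9
Austin vs Chicago: 28–24
Austin vs Fresno: 36–16
Austin beats every other city.

Austin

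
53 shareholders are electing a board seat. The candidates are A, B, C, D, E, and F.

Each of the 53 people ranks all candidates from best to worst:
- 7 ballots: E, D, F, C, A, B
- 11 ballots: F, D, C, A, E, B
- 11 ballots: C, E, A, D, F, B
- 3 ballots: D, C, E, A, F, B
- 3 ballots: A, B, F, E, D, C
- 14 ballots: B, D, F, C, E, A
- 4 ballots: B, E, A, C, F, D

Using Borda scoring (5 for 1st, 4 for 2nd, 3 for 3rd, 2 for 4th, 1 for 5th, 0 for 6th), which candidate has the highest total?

A: 7×1 + 11×2 + 11×3 + 3×2 + 3×5 + 14×0 + 4×3 = 95
B: 7×0 + 11×0 + 11×0 + 3×0 + 3×4 + 14×5 + 4×5 = 102
C: 7×2 + 11×3 + 11×5 + 3×4 + 3×0 + 14×2 + 4×2 = 150
D: 7×4 + 11×4 + 11×2 + 3×5 + 3×1 + 14×4 + 4×0 = 168
E: 7×5 + 11×1 + 11×4 + 3×3 + 3×2 + 14×1 + 4×4 = 135
F: 7×3 + 11×5 + 11×1 + 3×1 + 3×3 + 14×3 + 4×1 = 145

D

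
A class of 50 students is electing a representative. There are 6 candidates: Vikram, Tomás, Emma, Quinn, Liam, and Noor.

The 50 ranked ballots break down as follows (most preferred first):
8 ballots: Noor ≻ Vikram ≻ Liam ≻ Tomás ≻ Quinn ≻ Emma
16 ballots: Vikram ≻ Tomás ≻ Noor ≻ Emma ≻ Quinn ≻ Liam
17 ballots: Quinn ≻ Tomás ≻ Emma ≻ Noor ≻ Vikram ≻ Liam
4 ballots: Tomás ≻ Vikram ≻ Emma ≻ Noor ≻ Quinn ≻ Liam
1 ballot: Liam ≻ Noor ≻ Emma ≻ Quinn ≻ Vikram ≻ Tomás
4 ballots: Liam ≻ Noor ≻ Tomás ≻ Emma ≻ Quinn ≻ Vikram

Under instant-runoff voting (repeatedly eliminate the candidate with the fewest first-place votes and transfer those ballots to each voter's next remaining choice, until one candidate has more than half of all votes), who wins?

Vikram

Round 1: Vikram 16, Tomás 4, Emma 0, Quinn 17, Liam 5, Noor 8. Emma eliminated.
Round 2: Vikram 16, Tomás 4, Quinn 17, Liam 5, Noor 8. Tomás eliminated.
Round 3: Vikram 20, Quinn 17, Liam 5, Noor 8. Liam eliminated.
Round 4: Vikram 20, Quinn 17, Noor 13. Noor eliminated.
Round 5: Vikram 28, Quinn 22. Vikram has a majority (≥26).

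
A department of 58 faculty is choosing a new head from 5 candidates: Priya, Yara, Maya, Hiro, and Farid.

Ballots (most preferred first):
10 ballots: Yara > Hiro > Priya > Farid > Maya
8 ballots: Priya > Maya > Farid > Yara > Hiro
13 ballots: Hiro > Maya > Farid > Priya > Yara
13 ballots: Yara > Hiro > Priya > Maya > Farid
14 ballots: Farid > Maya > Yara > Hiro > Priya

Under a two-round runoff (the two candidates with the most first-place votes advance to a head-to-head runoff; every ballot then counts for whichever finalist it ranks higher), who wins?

Round 1 first-place votes: Priya 8, Yara 23, Maya 0, Hiro 13, Farid 14. Yara and Farid advance.
Runoff: Yara is ranked above Farid on 23 ballots, Farid above Yara on 35.

Farid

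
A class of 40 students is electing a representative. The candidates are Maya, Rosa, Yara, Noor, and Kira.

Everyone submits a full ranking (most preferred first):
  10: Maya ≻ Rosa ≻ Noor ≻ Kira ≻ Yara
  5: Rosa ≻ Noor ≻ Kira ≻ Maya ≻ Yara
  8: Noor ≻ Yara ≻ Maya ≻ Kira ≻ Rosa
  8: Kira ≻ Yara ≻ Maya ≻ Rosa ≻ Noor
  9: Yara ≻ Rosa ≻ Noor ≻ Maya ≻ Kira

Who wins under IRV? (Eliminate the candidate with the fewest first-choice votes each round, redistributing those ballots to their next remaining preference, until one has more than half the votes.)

Round 1: Maya 10, Rosa 5, Yara 9, Noor 8, Kira 8. Rosa eliminated.
Round 2: Maya 10, Yara 9, Noor 13, Kira 8. Kira eliminated.
Round 3: Maya 10, Yara 17, Noor 13. Maya eliminated.
Round 4: Yara 17, Noor 23. Noor has a majority (≥21).

Noor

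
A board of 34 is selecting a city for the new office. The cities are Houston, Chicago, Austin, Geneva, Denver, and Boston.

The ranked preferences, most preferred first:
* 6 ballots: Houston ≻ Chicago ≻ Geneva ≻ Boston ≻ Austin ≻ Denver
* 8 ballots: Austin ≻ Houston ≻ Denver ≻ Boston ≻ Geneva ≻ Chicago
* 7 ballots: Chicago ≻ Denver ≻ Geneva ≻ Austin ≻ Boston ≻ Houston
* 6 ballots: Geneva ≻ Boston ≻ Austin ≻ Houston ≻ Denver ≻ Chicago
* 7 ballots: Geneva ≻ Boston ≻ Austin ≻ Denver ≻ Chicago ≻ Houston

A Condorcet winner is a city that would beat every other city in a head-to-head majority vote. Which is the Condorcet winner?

Geneva

Geneva vs Houston: 20–14
Geneva vs Chicago: 21–13
Geneva vs Austin: 26–8
Geneva vs Denver: 19–15
Geneva vs Boston: 26–8
Geneva beats every other city.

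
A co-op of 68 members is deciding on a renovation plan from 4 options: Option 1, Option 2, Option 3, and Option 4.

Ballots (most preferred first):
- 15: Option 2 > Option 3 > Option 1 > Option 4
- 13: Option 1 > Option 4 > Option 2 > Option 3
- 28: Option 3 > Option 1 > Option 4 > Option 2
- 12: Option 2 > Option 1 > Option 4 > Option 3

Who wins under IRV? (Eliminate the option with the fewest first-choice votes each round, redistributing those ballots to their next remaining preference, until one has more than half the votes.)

Option 2

Round 1: Option 1 13, Option 2 27, Option 3 28, Option 4 0. Option 4 eliminated.
Round 2: Option 1 13, Option 2 27, Option 3 28. Option 1 eliminated.
Round 3: Option 2 40, Option 3 28. Option 2 has a majority (≥35).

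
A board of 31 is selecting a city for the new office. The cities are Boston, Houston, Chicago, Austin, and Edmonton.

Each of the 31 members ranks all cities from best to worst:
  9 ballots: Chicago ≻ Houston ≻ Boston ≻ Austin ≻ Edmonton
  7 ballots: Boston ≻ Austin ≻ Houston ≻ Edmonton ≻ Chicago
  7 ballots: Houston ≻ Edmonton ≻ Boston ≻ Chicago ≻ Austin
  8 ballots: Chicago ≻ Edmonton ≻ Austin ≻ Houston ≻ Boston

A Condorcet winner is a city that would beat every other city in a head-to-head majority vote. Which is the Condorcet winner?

Chicago

Chicago vs Boston: 17–14
Chicago vs Houston: 17–14
Chicago vs Austin: 24–7
Chicago vs Edmonton: 17–14
Chicago beats every other city.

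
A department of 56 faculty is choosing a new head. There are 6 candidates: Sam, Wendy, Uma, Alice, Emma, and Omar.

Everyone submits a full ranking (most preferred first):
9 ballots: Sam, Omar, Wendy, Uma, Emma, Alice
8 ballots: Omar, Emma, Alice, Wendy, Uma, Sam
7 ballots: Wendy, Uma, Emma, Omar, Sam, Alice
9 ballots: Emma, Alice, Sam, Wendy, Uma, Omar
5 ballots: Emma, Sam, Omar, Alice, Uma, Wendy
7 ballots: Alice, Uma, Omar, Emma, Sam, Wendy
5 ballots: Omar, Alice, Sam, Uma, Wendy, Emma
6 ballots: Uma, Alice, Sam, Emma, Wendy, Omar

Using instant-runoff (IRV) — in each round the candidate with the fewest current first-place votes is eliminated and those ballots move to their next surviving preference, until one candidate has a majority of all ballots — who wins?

Round 1: Sam 9, Wendy 7, Uma 6, Alice 7, Emma 14, Omar 13. Uma eliminated.
Round 2: Sam 9, Wendy 7, Alice 13, Emma 14, Omar 13. Wendy eliminated.
Round 3: Sam 9, Alice 13, Emma 21, Omar 13. Sam eliminated.
Round 4: Alice 13, Emma 21, Omar 22. Alice eliminated.
Round 5: Emma 27, Omar 29. Omar has a majority (≥29).

Omar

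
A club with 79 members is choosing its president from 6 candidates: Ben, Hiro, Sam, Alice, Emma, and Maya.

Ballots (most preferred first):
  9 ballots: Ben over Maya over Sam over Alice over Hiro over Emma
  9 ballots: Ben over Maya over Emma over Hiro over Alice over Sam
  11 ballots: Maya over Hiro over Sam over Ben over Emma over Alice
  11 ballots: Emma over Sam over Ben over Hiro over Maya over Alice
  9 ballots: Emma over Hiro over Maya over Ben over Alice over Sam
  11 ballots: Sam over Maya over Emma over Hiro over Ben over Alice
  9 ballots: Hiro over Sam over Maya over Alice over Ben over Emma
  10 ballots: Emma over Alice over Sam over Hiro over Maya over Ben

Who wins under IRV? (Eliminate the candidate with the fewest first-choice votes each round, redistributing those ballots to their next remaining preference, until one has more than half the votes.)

Sam

Round 1: Ben 18, Hiro 9, Sam 11, Alice 0, Emma 30, Maya 11. Alice eliminated.
Round 2: Ben 18, Hiro 9, Sam 11, Emma 30, Maya 11. Hiro eliminated.
Round 3: Ben 18, Sam 20, Emma 30, Maya 11. Maya eliminated.
Round 4: Ben 18, Sam 31, Emma 30. Ben eliminated.
Round 5: Sam 40, Emma 39. Sam has a majority (≥40).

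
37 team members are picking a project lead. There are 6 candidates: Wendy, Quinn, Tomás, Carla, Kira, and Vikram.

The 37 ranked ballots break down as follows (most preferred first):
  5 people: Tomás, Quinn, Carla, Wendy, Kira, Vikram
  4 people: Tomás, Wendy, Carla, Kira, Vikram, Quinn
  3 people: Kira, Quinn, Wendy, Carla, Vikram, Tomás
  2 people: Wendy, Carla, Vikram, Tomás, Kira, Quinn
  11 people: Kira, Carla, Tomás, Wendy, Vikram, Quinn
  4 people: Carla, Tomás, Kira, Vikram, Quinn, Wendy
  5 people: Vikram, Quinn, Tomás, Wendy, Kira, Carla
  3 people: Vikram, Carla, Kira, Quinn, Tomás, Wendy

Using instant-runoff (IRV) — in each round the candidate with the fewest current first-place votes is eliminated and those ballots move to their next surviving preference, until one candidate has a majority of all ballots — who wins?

Round 1: Wendy 2, Quinn 0, Tomás 9, Carla 4, Kira 14, Vikram 8. Quinn eliminated.
Round 2: Wendy 2, Tomás 9, Carla 4, Kira 14, Vikram 8. Wendy eliminated.
Round 3: Tomás 9, Carla 6, Kira 14, Vikram 8. Carla eliminated.
Round 4: Tomás 13, Kira 14, Vikram 10. Vikram eliminated.
Round 5: Tomás 20, Kira 17. Tomás has a majority (≥19).

Tomás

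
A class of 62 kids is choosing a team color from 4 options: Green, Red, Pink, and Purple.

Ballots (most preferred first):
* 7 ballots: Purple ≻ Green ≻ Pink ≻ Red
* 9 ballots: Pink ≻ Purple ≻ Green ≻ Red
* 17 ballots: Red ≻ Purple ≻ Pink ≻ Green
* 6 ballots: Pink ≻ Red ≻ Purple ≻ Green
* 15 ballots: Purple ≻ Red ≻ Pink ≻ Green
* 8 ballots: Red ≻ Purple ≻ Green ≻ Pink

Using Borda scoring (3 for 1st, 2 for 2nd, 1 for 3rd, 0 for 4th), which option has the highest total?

Green: 7×2 + 9×1 + 17×0 + 6×0 + 15×0 + 8×1 = 31
Red: 7×0 + 9×0 + 17×3 + 6×2 + 15×2 + 8×3 = 117
Pink: 7×1 + 9×3 + 17×1 + 6×3 + 15×1 + 8×0 = 84
Purple: 7×3 + 9×2 + 17×2 + 6×1 + 15×3 + 8×2 = 140

Purple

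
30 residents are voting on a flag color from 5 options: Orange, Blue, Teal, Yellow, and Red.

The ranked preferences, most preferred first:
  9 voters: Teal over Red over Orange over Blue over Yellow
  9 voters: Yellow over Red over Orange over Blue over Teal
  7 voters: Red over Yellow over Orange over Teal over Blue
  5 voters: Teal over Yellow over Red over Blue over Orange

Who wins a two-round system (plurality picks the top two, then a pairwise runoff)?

Round 1 first-place votes: Orange 0, Blue 0, Teal 14, Yellow 9, Red 7. Teal and Yellow advance.
Runoff: Teal is ranked above Yellow on 14 ballots, Yellow above Teal on 16.

Yellow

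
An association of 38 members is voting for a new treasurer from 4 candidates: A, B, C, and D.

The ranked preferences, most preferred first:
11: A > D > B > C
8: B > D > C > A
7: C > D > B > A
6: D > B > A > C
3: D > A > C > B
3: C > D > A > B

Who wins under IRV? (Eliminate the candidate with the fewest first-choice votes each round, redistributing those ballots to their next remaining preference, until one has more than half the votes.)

D

Round 1: A 11, B 8, C 10, D 9. B eliminated.
Round 2: A 11, C 10, D 17. C eliminated.
Round 3: A 11, D 27. D has a majority (≥20).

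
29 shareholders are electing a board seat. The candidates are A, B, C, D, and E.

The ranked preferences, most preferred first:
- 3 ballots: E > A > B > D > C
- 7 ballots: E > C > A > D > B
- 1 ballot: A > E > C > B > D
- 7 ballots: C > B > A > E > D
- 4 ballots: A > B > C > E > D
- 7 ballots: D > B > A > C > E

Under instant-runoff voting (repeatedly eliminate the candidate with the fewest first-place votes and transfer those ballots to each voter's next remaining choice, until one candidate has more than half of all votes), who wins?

C

Round 1: A 5, B 0, C 7, D 7, E 10. B eliminated.
Round 2: A 5, C 7, D 7, E 10. A eliminated.
Round 3: C 11, D 7, E 11. D eliminated.
Round 4: C 18, E 11. C has a majority (≥15).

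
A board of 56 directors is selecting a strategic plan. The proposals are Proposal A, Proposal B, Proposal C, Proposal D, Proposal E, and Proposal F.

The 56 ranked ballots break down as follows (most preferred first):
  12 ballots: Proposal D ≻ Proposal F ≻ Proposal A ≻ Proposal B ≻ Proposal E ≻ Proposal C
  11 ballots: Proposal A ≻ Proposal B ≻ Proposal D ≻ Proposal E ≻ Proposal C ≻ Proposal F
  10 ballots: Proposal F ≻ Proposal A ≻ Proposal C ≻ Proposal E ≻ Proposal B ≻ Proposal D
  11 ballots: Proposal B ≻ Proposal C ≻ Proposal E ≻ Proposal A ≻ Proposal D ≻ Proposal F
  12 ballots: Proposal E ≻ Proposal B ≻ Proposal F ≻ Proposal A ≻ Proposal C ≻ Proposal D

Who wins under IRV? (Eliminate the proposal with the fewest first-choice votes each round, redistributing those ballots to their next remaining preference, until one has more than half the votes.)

Proposal A

Round 1: Proposal A 11, Proposal B 11, Proposal C 0, Proposal D 12, Proposal E 12, Proposal F 10. Proposal C eliminated.
Round 2: Proposal A 11, Proposal B 11, Proposal D 12, Proposal E 12, Proposal F 10. Proposal F eliminated.
Round 3: Proposal A 21, Proposal B 11, Proposal D 12, Proposal E 12. Proposal B eliminated.
Round 4: Proposal A 21, Proposal D 12, Proposal E 23. Proposal D eliminated.
Round 5: Proposal A 33, Proposal E 23. Proposal A has a majority (≥29).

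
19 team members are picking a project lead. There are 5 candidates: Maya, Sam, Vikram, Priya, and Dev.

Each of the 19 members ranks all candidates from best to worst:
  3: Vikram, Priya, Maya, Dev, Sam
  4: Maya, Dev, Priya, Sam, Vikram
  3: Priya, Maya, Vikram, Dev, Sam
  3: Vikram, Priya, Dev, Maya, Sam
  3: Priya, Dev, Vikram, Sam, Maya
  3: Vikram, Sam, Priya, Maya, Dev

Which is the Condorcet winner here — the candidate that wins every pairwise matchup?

Priya

Priya vs Maya: 15–4
Priya vs Sam: 16–3
Priya vs Vikram: 10–9
Priya vs Dev: 15–4
Priya beats every other candidate.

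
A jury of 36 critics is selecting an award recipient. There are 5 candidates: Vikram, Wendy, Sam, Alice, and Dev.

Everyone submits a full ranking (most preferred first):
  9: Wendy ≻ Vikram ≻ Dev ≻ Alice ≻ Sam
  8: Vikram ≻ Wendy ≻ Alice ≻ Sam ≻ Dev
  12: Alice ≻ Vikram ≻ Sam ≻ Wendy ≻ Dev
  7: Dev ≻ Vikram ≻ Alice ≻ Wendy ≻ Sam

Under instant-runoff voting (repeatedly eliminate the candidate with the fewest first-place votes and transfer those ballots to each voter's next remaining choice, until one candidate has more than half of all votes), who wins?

Vikram

Round 1: Vikram 8, Wendy 9, Sam 0, Alice 12, Dev 7. Sam eliminated.
Round 2: Vikram 8, Wendy 9, Alice 12, Dev 7. Dev eliminated.
Round 3: Vikram 15, Wendy 9, Alice 12. Wendy eliminated.
Round 4: Vikram 24, Alice 12. Vikram has a majority (≥19).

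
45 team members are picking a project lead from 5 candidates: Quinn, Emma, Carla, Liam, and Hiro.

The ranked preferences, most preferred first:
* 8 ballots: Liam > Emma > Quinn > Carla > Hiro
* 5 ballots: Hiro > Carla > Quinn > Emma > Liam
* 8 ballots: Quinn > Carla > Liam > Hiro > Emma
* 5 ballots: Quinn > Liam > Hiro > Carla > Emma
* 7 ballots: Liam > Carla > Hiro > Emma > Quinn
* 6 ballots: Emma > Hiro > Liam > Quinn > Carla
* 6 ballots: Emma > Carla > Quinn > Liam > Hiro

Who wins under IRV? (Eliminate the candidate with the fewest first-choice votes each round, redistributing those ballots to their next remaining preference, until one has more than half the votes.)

Quinn

Round 1: Quinn 13, Emma 12, Carla 0, Liam 15, Hiro 5. Carla eliminated.
Round 2: Quinn 13, Emma 12, Liam 15, Hiro 5. Hiro eliminated.
Round 3: Quinn 18, Emma 12, Liam 15. Emma eliminated.
Round 4: Quinn 24, Liam 21. Quinn has a majority (≥23).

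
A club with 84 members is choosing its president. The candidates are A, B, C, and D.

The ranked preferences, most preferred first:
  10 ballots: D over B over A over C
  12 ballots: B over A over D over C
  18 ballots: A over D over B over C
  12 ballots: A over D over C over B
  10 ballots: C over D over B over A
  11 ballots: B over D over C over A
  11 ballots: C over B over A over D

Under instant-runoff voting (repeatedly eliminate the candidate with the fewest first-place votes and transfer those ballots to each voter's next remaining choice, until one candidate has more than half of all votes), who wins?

Round 1: A 30, B 23, C 21, D 10. D eliminated.
Round 2: A 30, B 33, C 21. C eliminated.
Round 3: A 30, B 54. B has a majority (≥43).

B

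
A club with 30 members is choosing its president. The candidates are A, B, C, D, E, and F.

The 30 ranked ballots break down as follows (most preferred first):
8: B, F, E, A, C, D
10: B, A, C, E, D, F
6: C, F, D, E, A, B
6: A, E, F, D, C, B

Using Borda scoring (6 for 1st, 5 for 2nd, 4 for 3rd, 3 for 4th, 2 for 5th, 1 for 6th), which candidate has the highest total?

A

A: 8×3 + 10×5 + 6×2 + 6×6 = 122
B: 8×6 + 10×6 + 6×1 + 6×1 = 120
C: 8×2 + 10×4 + 6×6 + 6×2 = 104
D: 8×1 + 10×2 + 6×4 + 6×3 = 70
E: 8×4 + 10×3 + 6×3 + 6×5 = 110
F: 8×5 + 10×1 + 6×5 + 6×4 = 104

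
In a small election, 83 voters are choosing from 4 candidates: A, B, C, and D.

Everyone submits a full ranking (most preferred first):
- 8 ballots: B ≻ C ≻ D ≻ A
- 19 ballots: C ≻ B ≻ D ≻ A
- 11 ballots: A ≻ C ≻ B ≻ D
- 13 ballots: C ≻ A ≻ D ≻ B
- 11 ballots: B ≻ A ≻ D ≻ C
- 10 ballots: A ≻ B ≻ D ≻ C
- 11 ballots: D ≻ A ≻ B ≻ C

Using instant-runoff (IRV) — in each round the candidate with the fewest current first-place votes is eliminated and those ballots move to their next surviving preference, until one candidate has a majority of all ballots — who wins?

A

Round 1: A 21, B 19, C 32, D 11. D eliminated.
Round 2: A 32, B 19, C 32. B eliminated.
Round 3: A 43, C 40. A has a majority (≥42).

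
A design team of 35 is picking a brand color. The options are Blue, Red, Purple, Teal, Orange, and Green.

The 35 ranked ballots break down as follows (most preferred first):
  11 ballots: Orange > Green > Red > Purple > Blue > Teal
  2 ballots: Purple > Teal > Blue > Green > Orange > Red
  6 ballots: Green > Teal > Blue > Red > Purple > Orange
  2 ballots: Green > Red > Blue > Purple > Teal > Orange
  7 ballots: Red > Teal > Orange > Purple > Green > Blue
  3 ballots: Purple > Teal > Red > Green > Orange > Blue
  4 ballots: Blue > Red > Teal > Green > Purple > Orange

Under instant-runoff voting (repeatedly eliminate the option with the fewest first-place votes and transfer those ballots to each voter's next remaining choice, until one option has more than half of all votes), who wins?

Round 1: Blue 4, Red 7, Purple 5, Teal 0, Orange 11, Green 8. Teal eliminated.
Round 2: Blue 4, Red 7, Purple 5, Orange 11, Green 8. Blue eliminated.
Round 3: Red 11, Purple 5, Orange 11, Green 8. Purple eliminated.
Round 4: Red 14, Orange 11, Green 10. Green eliminated.
Round 5: Red 22, Orange 13. Red has a majority (≥18).

Red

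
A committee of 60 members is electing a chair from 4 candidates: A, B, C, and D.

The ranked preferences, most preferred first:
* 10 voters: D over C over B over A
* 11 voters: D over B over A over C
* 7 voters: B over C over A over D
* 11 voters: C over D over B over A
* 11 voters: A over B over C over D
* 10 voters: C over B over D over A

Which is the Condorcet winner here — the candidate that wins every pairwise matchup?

C vs A: 38–22
C vs B: 31–29
C vs D: 39–21
C beats every other candidate.

C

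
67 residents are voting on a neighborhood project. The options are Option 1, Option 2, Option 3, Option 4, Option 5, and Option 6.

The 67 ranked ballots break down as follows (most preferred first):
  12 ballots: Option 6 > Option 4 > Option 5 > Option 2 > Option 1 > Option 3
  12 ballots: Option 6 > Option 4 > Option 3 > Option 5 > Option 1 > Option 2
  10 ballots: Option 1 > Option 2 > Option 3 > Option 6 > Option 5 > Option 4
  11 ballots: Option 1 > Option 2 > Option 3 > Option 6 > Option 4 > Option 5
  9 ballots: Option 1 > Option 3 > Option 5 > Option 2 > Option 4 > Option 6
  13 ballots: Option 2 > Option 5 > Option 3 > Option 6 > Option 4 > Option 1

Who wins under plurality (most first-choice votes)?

First-place votes: Option 1 30, Option 2 13, Option 3 0, Option 4 0, Option 5 0, Option 6 24.

Option 1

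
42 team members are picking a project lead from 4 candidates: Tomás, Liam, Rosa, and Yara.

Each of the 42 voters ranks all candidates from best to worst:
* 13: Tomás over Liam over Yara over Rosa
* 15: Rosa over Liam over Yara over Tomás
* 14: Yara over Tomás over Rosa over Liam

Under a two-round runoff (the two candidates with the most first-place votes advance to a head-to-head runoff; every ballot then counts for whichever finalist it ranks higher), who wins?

Round 1 first-place votes: Tomás 13, Liam 0, Rosa 15, Yara 14. Rosa and Yara advance.
Runoff: Rosa is ranked above Yara on 15 ballots, Yara above Rosa on 27.

Yara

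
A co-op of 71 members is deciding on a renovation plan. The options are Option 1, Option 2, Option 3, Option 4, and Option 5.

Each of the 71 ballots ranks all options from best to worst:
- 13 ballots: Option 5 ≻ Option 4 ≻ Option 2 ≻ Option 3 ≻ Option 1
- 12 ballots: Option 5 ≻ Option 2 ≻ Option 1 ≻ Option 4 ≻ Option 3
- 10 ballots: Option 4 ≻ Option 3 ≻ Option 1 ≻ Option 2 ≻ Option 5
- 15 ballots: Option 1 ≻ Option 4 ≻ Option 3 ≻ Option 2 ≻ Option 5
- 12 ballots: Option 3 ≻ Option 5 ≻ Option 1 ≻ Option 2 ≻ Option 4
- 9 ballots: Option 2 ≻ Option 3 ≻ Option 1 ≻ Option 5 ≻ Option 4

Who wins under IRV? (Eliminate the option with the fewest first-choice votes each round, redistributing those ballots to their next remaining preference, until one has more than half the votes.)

Option 3

Round 1: Option 1 15, Option 2 9, Option 3 12, Option 4 10, Option 5 25. Option 2 eliminated.
Round 2: Option 1 15, Option 3 21, Option 4 10, Option 5 25. Option 4 eliminated.
Round 3: Option 1 15, Option 3 31, Option 5 25. Option 1 eliminated.
Round 4: Option 3 46, Option 5 25. Option 3 has a majority (≥36).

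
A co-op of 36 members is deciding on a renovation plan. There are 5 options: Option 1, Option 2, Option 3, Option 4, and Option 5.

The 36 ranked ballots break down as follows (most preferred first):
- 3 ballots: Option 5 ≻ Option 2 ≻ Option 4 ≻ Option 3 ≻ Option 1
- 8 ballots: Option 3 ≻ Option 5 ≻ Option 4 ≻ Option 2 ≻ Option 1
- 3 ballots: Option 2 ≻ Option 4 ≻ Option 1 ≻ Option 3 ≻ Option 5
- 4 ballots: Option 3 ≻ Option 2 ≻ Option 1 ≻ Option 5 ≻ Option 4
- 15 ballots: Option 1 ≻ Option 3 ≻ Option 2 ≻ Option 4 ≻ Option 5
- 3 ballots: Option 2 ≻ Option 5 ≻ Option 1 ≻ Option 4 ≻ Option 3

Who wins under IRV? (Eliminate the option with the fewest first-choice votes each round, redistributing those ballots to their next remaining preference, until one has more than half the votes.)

Round 1: Option 1 15, Option 2 6, Option 3 12, Option 4 0, Option 5 3. Option 4 eliminated.
Round 2: Option 1 15, Option 2 6, Option 3 12, Option 5 3. Option 5 eliminated.
Round 3: Option 1 15, Option 2 9, Option 3 12. Option 2 eliminated.
Round 4: Option 1 21, Option 3 15. Option 1 has a majority (≥19).

Option 1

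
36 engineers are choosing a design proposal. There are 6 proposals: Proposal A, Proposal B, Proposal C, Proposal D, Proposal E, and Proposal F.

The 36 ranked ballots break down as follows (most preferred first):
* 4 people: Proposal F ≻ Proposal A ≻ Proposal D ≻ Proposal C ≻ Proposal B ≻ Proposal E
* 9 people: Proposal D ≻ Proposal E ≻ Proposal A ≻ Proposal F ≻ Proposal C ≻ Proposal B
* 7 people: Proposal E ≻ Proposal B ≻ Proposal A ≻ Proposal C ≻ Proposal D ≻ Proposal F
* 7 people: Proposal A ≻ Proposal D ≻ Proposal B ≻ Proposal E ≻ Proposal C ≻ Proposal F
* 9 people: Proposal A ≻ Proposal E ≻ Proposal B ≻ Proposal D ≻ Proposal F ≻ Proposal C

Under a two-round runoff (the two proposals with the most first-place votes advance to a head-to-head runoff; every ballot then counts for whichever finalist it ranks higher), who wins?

Proposal A

Round 1 first-place votes: Proposal A 16, Proposal B 0, Proposal C 0, Proposal D 9, Proposal E 7, Proposal F 4. Proposal A and Proposal D advance.
Runoff: Proposal A is ranked above Proposal D on 27 ballots, Proposal D above Proposal A on 9.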